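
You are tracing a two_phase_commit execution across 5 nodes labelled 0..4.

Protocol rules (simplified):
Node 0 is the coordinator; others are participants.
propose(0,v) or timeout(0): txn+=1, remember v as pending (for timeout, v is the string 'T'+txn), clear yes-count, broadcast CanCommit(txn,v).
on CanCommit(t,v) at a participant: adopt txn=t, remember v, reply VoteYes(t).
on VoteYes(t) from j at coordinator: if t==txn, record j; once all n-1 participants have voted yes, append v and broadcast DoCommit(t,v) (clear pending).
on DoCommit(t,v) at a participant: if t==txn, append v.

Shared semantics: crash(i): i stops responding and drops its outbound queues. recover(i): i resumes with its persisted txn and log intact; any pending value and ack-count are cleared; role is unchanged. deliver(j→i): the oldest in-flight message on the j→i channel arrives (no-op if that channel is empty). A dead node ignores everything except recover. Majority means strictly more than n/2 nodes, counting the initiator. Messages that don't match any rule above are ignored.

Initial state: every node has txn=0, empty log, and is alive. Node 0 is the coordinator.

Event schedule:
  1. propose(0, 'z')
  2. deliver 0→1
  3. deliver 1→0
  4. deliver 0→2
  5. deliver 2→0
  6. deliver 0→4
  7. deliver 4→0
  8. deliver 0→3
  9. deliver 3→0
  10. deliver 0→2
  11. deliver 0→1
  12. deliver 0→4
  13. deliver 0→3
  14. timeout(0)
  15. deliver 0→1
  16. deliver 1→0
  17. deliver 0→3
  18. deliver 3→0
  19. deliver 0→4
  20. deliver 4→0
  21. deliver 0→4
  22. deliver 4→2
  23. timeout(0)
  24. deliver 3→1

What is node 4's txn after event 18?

[1] propose(0,'z') → N0(coor t1 [-])
[2] deliver 0→1 → N1(part t1 [-])
[3] deliver 1→0 → ∅
[4] deliver 0→2 → N2(part t1 [-])
[5] deliver 2→0 → ∅
[6] deliver 0→4 → N4(part t1 [-])
[7] deliver 4→0 → ∅
[8] deliver 0→3 → N3(part t1 [-])
[9] deliver 3→0 → N0(coor t1 [z])
[10] deliver 0→2 → N2(part t1 [z])
[11] deliver 0→1 → N1(part t1 [z])
[12] deliver 0→4 → N4(part t1 [z])
[13] deliver 0→3 → N3(part t1 [z])
[14] timeout(0) → N0(coor t2 [z])
[15] deliver 0→1 → N1(part t2 [z])
[16] deliver 1→0 → ∅
[17] deliver 0→3 → N3(part t2 [z])
[18] deliver 3→0 → ∅

1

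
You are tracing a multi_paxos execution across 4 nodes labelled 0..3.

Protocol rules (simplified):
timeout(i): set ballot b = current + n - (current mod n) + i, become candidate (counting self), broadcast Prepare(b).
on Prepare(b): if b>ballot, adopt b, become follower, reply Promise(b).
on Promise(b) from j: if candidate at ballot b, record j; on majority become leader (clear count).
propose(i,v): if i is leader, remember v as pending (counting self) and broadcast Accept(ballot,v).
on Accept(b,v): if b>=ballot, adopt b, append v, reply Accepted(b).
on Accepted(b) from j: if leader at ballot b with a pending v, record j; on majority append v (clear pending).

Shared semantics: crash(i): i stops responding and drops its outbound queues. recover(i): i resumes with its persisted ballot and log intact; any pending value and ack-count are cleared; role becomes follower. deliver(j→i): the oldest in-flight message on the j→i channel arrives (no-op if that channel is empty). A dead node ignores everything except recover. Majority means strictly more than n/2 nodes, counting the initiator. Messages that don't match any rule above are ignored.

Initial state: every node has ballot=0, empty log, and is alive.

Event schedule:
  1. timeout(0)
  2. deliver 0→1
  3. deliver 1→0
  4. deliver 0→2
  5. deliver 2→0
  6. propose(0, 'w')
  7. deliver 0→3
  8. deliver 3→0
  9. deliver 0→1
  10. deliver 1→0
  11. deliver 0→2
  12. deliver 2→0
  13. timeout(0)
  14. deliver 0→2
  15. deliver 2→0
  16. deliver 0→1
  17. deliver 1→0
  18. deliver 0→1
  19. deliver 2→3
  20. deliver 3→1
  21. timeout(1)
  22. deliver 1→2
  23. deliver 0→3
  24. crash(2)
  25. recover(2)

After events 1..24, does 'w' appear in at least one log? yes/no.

[1] timeout(0) → N0(cand b4 [-])
[2] deliver 0→1 → N1(foll b4 [-])
[3] deliver 1→0 → ∅
[4] deliver 0→2 → N2(foll b4 [-])
[5] deliver 2→0 → N0(lead b4 [-])
[6] propose(0,'w') → ∅
[7] deliver 0→3 → N3(foll b4 [-])
[8] deliver 3→0 → ∅
[9] deliver 0→1 → N1(foll b4 [w])
[10] deliver 1→0 → ∅
[11] deliver 0→2 → N2(foll b4 [w])
[12] deliver 2→0 → N0(lead b4 [w])
[13] timeout(0) → N0(cand b8 [w])
[14] deliver 0→2 → N2(foll b8 [w])
[15] deliver 2→0 → ∅
[16] deliver 0→1 → N1(foll b8 [w])
[17] deliver 1→0 → N0(lead b8 [w])
[18] deliver 0→1 → ∅
[19] deliver 2→3 → ∅
[20] deliver 3→1 → ∅
[21] timeout(1) → N1(cand b13 [w])
[22] deliver 1→2 → N2(foll b13 [w])
[23] deliver 0→3 → N3(foll b4 [w])
[24] crash(2) → N2(✗foll b13 [w])

yes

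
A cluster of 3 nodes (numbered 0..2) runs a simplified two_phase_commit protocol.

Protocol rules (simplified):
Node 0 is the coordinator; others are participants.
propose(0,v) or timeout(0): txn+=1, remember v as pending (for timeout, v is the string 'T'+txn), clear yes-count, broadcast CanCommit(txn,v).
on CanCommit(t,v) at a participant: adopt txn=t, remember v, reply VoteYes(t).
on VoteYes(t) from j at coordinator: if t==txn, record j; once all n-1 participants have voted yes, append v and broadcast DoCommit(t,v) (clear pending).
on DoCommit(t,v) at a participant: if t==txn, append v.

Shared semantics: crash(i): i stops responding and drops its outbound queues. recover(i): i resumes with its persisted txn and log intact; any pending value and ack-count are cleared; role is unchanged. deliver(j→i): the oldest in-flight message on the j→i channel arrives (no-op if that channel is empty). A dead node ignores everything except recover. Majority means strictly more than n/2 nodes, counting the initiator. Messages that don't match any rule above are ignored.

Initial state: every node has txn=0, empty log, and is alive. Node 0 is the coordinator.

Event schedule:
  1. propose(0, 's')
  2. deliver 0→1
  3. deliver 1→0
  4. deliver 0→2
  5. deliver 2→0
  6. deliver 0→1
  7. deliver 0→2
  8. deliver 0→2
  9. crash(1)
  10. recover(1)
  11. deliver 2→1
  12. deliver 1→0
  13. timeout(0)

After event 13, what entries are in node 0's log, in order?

step 1 propose(0,'s'): 0={coor,t=1,log=-}
step 2 deliver 0→1: 1={part,t=1,log=-}
step 3 deliver 1→0: —
step 4 deliver 0→2: 2={part,t=1,log=-}
step 5 deliver 2→0: 0={coor,t=1,log=s}
step 6 deliver 0→1: 1={part,t=1,log=s}
step 7 deliver 0→2: 2={part,t=1,log=s}
step 8 deliver 0→2: —
step 9 crash(1): 1={✗part,t=1,log=s}
step 10 recover(1): 1={part,t=1,log=s}
step 11 deliver 2→1: —
step 12 deliver 1→0: —
step 13 timeout(0): 0={coor,t=2,log=s}

s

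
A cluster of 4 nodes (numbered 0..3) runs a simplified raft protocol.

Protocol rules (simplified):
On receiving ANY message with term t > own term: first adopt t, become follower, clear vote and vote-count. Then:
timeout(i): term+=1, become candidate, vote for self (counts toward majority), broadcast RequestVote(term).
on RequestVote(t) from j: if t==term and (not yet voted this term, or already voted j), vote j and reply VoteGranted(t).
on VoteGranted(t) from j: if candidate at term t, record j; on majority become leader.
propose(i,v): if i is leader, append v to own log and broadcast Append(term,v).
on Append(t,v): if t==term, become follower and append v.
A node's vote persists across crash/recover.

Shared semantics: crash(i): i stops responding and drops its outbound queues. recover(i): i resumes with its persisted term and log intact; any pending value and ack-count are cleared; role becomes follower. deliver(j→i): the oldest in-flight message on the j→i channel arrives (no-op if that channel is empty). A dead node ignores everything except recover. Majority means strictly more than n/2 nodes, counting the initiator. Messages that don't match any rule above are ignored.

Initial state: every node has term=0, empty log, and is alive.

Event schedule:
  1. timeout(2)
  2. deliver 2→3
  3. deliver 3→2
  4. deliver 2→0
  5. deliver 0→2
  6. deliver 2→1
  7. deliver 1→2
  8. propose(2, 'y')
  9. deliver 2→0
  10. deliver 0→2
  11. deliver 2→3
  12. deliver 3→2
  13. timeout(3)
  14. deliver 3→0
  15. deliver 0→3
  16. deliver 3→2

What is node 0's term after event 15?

[1] timeout(2) → N2(cand t1 [-])
[2] deliver 2→3 → N3(foll t1 [-])
[3] deliver 3→2 → ∅
[4] deliver 2→0 → N0(foll t1 [-])
[5] deliver 0→2 → N2(lead t1 [-])
[6] deliver 2→1 → N1(foll t1 [-])
[7] deliver 1→2 → ∅
[8] propose(2,'y') → N2(lead t1 [y])
[9] deliver 2→0 → N0(foll t1 [y])
[10] deliver 0→2 → ∅
[11] deliver 2→3 → N3(foll t1 [y])
[12] deliver 3→2 → ∅
[13] timeout(3) → N3(cand t2 [y])
[14] deliver 3→0 → N0(foll t2 [y])
[15] deliver 0→3 → ∅

2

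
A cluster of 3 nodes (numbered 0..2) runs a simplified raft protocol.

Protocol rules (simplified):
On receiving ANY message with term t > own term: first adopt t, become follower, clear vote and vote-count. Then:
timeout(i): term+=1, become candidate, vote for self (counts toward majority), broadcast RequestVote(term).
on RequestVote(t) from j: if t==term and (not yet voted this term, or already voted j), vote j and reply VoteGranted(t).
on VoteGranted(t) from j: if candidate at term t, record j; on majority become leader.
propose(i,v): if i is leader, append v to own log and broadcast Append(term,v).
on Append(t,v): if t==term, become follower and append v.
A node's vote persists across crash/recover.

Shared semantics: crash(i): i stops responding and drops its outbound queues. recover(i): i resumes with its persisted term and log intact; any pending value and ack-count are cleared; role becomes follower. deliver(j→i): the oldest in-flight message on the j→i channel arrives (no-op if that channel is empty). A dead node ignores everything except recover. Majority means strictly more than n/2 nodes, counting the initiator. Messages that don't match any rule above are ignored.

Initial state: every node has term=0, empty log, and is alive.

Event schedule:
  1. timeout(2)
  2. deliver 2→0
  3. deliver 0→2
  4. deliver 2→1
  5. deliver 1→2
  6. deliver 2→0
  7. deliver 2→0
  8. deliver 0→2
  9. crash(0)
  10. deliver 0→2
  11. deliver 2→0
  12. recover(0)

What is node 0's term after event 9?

1

1. timeout(2):  <2:cand t1 ->
2. deliver 2→0:  <0:foll t1 ->
3. deliver 0→2:  <2:lead t1 ->
4. deliver 2→1:  <1:foll t1 ->
5. deliver 1→2:  nop
6. deliver 2→0:  nop
7. deliver 2→0:  nop
8. deliver 0→2:  nop
9. crash(0):  <0:✗foll t1 ->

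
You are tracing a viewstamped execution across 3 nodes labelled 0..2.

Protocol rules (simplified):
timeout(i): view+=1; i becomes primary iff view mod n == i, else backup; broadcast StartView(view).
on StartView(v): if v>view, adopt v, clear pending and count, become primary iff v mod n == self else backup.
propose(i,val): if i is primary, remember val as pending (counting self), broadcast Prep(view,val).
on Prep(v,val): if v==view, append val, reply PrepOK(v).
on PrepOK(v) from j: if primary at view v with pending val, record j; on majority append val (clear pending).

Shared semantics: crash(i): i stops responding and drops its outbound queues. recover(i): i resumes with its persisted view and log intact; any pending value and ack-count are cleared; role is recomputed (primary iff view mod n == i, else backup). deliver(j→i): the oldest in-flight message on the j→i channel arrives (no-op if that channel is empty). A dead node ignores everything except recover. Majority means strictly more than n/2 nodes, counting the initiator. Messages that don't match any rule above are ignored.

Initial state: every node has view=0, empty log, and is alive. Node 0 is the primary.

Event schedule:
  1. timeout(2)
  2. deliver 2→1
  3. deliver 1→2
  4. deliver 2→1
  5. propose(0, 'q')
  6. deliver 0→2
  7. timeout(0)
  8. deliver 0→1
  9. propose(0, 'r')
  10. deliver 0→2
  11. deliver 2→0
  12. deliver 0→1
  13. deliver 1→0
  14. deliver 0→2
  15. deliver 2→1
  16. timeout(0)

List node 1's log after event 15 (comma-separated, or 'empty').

empty

after 1 — timeout(2): n2:back/v1/[-]
after 2 — deliver 2→1: n1:prim/v1/[-]
after 3 — deliver 1→2: ·
after 4 — deliver 2→1: ·
after 5 — propose(0,'q'): ·
after 6 — deliver 0→2: ·
after 7 — timeout(0): n0:back/v1/[-]
after 8 — deliver 0→1: ·
after 9 — propose(0,'r'): ·
after 10 — deliver 0→2: ·
after 11 — deliver 2→0: ·
after 12 — deliver 0→1: ·
after 13 — deliver 1→0: ·
after 14 — deliver 0→2: ·
after 15 — deliver 2→1: ·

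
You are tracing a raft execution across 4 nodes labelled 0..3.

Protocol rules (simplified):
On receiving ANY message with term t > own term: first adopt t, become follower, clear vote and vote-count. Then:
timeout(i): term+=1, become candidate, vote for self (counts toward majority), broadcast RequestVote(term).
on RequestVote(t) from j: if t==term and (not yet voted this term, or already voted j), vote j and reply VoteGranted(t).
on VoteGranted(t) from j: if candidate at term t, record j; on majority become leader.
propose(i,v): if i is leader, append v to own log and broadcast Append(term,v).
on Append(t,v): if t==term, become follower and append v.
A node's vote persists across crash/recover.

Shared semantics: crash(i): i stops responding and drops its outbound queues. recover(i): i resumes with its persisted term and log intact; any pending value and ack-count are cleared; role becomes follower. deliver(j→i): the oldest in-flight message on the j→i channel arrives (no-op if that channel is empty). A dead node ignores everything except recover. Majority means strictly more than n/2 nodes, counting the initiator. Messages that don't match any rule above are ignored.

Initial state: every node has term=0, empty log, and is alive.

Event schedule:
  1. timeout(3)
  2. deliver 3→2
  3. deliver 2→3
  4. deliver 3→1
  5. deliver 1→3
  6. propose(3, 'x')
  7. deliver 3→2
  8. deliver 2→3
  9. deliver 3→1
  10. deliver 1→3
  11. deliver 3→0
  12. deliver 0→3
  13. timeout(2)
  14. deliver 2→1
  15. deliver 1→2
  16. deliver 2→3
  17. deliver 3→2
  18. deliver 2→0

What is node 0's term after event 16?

e1 timeout(3): 3[cand,t=1,-]
e2 deliver 3→2: 2[foll,t=1,-]
e3 deliver 2→3: ·
e4 deliver 3→1: 1[foll,t=1,-]
e5 deliver 1→3: 3[lead,t=1,-]
e6 propose(3,'x'): 3[lead,t=1,x]
e7 deliver 3→2: 2[foll,t=1,x]
e8 deliver 2→3: ·
e9 deliver 3→1: 1[foll,t=1,x]
e10 deliver 1→3: ·
e11 deliver 3→0: 0[foll,t=1,-]
e12 deliver 0→3: ·
e13 timeout(2): 2[cand,t=2,x]
e14 deliver 2→1: 1[foll,t=2,x]
e15 deliver 1→2: ·
e16 deliver 2→3: 3[foll,t=2,x]

1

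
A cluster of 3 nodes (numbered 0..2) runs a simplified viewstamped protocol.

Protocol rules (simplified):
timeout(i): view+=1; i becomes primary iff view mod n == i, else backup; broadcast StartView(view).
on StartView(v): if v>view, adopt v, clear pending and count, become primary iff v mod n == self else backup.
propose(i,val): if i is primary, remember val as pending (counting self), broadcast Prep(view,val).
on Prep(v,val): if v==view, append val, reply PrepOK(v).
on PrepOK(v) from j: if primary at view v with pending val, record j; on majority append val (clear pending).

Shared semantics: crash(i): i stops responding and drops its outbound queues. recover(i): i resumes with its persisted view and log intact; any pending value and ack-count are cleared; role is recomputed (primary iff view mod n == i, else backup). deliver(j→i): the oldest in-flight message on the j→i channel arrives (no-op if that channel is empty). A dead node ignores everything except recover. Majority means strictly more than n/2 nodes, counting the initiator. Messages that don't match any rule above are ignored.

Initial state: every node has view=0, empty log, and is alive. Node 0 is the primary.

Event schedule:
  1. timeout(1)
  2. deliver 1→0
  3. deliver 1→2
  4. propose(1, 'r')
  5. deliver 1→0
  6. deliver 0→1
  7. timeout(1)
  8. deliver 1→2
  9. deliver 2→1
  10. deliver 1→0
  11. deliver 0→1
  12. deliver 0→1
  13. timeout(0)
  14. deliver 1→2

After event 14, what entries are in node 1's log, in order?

[1] timeout(1) → N1(prim v1 [-])
[2] deliver 1→0 → N0(back v1 [-])
[3] deliver 1→2 → N2(back v1 [-])
[4] propose(1,'r') → ∅
[5] deliver 1→0 → N0(back v1 [r])
[6] deliver 0→1 → N1(prim v1 [r])
[7] timeout(1) → N1(back v2 [r])
[8] deliver 1→2 → N2(back v1 [r])
[9] deliver 2→1 → ∅
[10] deliver 1→0 → N0(back v2 [r])
[11] deliver 0→1 → ∅
[12] deliver 0→1 → ∅
[13] timeout(0) → N0(prim v3 [r])
[14] deliver 1→2 → N2(prim v2 [r])

r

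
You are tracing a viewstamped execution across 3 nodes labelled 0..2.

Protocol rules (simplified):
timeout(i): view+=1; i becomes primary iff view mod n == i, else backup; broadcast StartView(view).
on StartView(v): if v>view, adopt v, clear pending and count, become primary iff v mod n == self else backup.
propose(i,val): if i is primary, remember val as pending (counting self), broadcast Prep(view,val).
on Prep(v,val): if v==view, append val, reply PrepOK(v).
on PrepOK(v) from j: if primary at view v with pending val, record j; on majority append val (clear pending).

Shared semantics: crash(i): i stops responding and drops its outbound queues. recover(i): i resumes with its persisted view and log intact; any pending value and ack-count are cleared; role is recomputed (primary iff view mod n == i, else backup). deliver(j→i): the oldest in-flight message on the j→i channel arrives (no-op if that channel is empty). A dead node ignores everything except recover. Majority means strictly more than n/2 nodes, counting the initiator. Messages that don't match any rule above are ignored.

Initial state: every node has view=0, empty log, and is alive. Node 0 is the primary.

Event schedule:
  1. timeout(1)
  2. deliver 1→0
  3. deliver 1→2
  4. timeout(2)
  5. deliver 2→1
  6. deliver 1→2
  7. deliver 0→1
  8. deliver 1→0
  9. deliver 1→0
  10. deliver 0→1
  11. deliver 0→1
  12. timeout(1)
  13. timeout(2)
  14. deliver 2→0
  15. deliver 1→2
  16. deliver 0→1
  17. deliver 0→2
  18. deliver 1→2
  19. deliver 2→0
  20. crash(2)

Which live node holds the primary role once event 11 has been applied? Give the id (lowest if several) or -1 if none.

2

e1 timeout(1): 1[prim,v=1,-]
e2 deliver 1→0: 0[back,v=1,-]
e3 deliver 1→2: 2[back,v=1,-]
e4 timeout(2): 2[prim,v=2,-]
e5 deliver 2→1: 1[back,v=2,-]
e6 deliver 1→2: ·
e7 deliver 0→1: ·
e8 deliver 1→0: ·
e9 deliver 1→0: ·
e10 deliver 0→1: ·
e11 deliver 0→1: ·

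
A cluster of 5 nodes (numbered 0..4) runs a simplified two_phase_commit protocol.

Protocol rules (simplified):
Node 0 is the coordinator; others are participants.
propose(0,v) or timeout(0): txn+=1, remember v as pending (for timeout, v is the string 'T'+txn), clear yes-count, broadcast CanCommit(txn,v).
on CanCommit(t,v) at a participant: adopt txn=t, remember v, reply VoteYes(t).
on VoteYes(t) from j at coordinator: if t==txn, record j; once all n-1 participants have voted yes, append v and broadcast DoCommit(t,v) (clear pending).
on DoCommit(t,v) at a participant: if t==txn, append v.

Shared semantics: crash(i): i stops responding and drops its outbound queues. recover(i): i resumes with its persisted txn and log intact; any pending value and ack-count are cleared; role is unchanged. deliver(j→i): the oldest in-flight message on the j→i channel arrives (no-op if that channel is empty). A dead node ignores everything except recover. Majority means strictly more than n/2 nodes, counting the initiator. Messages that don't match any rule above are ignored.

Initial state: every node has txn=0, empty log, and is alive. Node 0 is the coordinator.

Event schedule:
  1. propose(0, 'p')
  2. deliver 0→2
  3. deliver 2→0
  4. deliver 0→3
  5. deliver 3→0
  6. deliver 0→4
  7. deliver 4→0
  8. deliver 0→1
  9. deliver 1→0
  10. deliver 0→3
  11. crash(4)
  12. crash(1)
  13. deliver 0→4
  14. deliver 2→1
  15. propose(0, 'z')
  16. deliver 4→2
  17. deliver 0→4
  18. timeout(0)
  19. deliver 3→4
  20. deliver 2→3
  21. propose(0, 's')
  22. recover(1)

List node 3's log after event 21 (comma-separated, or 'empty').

p

[1] propose(0,'p') → N0(coor t1 [-])
[2] deliver 0→2 → N2(part t1 [-])
[3] deliver 2→0 → ∅
[4] deliver 0→3 → N3(part t1 [-])
[5] deliver 3→0 → ∅
[6] deliver 0→4 → N4(part t1 [-])
[7] deliver 4→0 → ∅
[8] deliver 0→1 → N1(part t1 [-])
[9] deliver 1→0 → N0(coor t1 [p])
[10] deliver 0→3 → N3(part t1 [p])
[11] crash(4) → N4(✗part t1 [-])
[12] crash(1) → N1(✗part t1 [-])
[13] deliver 0→4 → ∅
[14] deliver 2→1 → ∅
[15] propose(0,'z') → N0(coor t2 [p])
[16] deliver 4→2 → ∅
[17] deliver 0→4 → ∅
[18] timeout(0) → N0(coor t3 [p])
[19] deliver 3→4 → ∅
[20] deliver 2→3 → ∅
[21] propose(0,'s') → N0(coor t4 [p])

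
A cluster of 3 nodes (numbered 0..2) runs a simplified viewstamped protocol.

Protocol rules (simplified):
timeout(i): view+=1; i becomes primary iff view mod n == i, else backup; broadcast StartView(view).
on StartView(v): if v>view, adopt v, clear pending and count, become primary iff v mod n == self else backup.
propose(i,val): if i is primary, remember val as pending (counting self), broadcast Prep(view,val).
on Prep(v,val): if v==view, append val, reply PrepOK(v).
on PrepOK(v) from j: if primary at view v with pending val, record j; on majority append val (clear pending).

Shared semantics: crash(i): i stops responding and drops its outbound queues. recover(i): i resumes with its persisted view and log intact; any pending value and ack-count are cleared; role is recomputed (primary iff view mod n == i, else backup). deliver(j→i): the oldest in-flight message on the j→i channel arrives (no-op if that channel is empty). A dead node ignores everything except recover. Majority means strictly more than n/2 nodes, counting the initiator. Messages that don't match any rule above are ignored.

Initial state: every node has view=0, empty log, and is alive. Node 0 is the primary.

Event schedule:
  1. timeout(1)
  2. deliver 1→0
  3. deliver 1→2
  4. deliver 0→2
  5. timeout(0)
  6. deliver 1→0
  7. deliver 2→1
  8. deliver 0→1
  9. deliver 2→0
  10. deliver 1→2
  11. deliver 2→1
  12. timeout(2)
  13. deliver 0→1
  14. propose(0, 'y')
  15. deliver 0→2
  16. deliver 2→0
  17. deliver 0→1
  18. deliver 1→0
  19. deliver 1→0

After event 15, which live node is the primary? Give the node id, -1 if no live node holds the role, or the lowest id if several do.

2

after 1 — timeout(1): n1:prim/v1/[-]
after 2 — deliver 1→0: n0:back/v1/[-]
after 3 — deliver 1→2: n2:back/v1/[-]
after 4 — deliver 0→2: ·
after 5 — timeout(0): n0:back/v2/[-]
after 6 — deliver 1→0: ·
after 7 — deliver 2→1: ·
after 8 — deliver 0→1: n1:back/v2/[-]
after 9 — deliver 2→0: ·
after 10 — deliver 1→2: ·
after 11 — deliver 2→1: ·
after 12 — timeout(2): n2:prim/v2/[-]
after 13 — deliver 0→1: ·
after 14 — propose(0,'y'): ·
after 15 — deliver 0→2: ·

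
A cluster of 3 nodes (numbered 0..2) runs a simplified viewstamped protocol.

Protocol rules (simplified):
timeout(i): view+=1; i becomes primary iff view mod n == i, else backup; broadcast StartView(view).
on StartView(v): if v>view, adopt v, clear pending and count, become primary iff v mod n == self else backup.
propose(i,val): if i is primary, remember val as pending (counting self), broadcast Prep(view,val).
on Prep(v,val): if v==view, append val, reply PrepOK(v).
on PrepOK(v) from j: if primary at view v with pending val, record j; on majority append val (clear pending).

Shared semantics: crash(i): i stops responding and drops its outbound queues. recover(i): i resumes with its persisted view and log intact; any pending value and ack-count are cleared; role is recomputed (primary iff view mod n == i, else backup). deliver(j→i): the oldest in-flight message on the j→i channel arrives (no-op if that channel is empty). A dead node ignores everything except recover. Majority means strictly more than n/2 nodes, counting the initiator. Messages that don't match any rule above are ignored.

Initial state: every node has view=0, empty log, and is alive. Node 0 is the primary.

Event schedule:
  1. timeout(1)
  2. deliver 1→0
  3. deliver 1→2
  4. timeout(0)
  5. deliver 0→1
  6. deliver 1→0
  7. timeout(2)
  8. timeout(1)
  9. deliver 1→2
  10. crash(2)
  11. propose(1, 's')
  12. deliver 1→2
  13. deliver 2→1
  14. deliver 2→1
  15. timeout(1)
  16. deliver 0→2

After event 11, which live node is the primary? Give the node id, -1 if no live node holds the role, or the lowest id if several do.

after 1 — timeout(1): n1:prim/v1/[-]
after 2 — deliver 1→0: n0:back/v1/[-]
after 3 — deliver 1→2: n2:back/v1/[-]
after 4 — timeout(0): n0:back/v2/[-]
after 5 — deliver 0→1: n1:back/v2/[-]
after 6 — deliver 1→0: ·
after 7 — timeout(2): n2:prim/v2/[-]
after 8 — timeout(1): n1:back/v3/[-]
after 9 — deliver 1→2: n2:back/v3/[-]
after 10 — crash(2): n2:✗back/v3/[-]
after 11 — propose(1,'s'): ·

-1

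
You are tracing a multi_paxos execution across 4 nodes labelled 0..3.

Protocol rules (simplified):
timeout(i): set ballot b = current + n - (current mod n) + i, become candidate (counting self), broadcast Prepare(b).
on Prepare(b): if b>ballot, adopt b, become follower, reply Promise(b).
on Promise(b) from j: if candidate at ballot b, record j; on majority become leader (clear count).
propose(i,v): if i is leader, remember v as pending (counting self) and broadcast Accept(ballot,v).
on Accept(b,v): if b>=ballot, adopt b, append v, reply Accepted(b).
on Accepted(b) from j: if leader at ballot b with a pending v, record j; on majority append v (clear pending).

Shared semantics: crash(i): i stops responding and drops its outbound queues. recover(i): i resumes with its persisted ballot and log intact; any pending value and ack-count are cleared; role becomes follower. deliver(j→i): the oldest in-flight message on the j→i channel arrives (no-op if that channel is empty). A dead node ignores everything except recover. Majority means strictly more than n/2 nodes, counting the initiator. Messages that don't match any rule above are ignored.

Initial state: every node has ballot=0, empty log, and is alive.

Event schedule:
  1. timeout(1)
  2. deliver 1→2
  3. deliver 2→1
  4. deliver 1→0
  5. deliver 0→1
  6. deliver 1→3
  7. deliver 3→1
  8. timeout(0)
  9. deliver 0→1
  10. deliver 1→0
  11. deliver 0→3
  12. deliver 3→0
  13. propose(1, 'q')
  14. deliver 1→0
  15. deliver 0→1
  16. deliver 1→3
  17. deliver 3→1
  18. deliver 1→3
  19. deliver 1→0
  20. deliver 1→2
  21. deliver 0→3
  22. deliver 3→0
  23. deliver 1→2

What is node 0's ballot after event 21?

8

[1] timeout(1) → N1(cand b5 [-])
[2] deliver 1→2 → N2(foll b5 [-])
[3] deliver 2→1 → ∅
[4] deliver 1→0 → N0(foll b5 [-])
[5] deliver 0→1 → N1(lead b5 [-])
[6] deliver 1→3 → N3(foll b5 [-])
[7] deliver 3→1 → ∅
[8] timeout(0) → N0(cand b8 [-])
[9] deliver 0→1 → N1(foll b8 [-])
[10] deliver 1→0 → ∅
[11] deliver 0→3 → N3(foll b8 [-])
[12] deliver 3→0 → N0(lead b8 [-])
[13] propose(1,'q') → ∅
[14] deliver 1→0 → ∅
[15] deliver 0→1 → ∅
[16] deliver 1→3 → ∅
[17] deliver 3→1 → ∅
[18] deliver 1→3 → ∅
[19] deliver 1→0 → ∅
[20] deliver 1→2 → ∅
[21] deliver 0→3 → ∅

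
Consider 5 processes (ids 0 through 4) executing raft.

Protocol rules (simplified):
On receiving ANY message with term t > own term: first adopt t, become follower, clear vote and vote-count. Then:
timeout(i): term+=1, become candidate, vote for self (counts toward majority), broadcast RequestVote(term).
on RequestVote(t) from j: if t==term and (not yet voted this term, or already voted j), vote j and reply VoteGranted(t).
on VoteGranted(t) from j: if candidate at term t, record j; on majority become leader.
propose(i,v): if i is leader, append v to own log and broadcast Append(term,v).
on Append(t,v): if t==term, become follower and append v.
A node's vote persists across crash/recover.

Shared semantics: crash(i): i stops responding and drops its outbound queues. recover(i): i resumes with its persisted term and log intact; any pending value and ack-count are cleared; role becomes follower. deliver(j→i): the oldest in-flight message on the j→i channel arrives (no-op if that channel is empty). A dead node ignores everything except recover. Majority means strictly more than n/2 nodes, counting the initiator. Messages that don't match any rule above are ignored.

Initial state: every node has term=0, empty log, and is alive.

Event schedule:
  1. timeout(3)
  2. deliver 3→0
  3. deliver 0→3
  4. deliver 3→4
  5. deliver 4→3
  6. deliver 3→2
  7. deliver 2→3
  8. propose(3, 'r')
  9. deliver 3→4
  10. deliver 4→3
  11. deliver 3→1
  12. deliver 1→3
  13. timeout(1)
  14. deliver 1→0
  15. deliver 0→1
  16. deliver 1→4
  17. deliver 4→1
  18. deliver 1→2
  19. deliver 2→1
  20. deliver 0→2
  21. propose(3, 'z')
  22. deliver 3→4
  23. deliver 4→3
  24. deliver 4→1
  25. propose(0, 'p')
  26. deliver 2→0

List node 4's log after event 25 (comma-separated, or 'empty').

e1 timeout(3): 3[cand,t=1,-]
e2 deliver 3→0: 0[foll,t=1,-]
e3 deliver 0→3: ·
e4 deliver 3→4: 4[foll,t=1,-]
e5 deliver 4→3: 3[lead,t=1,-]
e6 deliver 3→2: 2[foll,t=1,-]
e7 deliver 2→3: ·
e8 propose(3,'r'): 3[lead,t=1,r]
e9 deliver 3→4: 4[foll,t=1,r]
e10 deliver 4→3: ·
e11 deliver 3→1: 1[foll,t=1,-]
e12 deliver 1→3: ·
e13 timeout(1): 1[cand,t=2,-]
e14 deliver 1→0: 0[foll,t=2,-]
e15 deliver 0→1: ·
e16 deliver 1→4: 4[foll,t=2,r]
e17 deliver 4→1: 1[lead,t=2,-]
e18 deliver 1→2: 2[foll,t=2,-]
e19 deliver 2→1: ·
e20 deliver 0→2: ·
e21 propose(3,'z'): 3[lead,t=1,r,z]
e22 deliver 3→4: ·
e23 deliver 4→3: ·
e24 deliver 4→1: ·
e25 propose(0,'p'): ·

r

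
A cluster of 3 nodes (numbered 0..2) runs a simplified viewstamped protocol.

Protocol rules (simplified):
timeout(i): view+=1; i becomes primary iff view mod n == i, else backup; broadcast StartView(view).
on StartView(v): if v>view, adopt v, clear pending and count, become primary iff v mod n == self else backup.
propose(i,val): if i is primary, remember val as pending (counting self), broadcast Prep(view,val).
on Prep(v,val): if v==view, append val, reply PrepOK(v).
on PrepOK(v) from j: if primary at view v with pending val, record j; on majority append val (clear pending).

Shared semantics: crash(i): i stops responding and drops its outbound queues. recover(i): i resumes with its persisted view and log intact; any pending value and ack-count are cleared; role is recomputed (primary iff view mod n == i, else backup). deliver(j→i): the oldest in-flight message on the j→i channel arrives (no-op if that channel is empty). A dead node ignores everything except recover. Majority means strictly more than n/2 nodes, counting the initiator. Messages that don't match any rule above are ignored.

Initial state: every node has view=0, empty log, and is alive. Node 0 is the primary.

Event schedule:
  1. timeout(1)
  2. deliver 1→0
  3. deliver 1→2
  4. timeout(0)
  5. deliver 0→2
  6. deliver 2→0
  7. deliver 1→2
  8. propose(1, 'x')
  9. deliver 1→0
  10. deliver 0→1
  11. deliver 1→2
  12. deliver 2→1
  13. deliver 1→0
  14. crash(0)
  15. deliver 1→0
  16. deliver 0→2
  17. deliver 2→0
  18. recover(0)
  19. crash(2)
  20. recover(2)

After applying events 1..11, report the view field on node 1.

2

[1] timeout(1) → N1(prim v1 [-])
[2] deliver 1→0 → N0(back v1 [-])
[3] deliver 1→2 → N2(back v1 [-])
[4] timeout(0) → N0(back v2 [-])
[5] deliver 0→2 → N2(prim v2 [-])
[6] deliver 2→0 → ∅
[7] deliver 1→2 → ∅
[8] propose(1,'x') → ∅
[9] deliver 1→0 → ∅
[10] deliver 0→1 → N1(back v2 [-])
[11] deliver 1→2 → ∅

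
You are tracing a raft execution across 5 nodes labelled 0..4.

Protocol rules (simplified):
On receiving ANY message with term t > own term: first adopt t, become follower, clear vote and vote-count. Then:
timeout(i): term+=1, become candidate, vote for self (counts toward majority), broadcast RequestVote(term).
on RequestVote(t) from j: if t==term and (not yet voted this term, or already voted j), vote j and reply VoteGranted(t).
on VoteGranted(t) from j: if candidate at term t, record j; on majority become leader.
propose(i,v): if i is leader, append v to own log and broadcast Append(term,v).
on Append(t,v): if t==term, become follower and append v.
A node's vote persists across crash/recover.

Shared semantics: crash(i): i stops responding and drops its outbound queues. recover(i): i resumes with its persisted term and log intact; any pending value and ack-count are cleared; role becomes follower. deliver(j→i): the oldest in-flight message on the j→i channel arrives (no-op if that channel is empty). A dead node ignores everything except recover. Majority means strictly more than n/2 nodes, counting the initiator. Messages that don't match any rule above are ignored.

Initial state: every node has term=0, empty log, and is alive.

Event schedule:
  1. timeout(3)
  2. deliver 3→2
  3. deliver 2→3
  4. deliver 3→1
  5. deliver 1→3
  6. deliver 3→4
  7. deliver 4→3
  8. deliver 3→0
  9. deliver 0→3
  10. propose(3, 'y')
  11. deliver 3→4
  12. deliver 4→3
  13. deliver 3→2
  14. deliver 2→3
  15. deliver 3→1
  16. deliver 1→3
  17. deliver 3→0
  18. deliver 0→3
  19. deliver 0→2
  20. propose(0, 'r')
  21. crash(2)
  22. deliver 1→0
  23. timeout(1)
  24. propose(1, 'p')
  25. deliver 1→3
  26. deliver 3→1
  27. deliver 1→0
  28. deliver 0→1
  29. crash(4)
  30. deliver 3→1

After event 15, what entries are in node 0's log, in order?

empty

step 1 timeout(3): 3={cand,t=1,log=-}
step 2 deliver 3→2: 2={foll,t=1,log=-}
step 3 deliver 2→3: —
step 4 deliver 3→1: 1={foll,t=1,log=-}
step 5 deliver 1→3: 3={lead,t=1,log=-}
step 6 deliver 3→4: 4={foll,t=1,log=-}
step 7 deliver 4→3: —
step 8 deliver 3→0: 0={foll,t=1,log=-}
step 9 deliver 0→3: —
step 10 propose(3,'y'): 3={lead,t=1,log=y}
step 11 deliver 3→4: 4={foll,t=1,log=y}
step 12 deliver 4→3: —
step 13 deliver 3→2: 2={foll,t=1,log=y}
step 14 deliver 2→3: —
step 15 deliver 3→1: 1={foll,t=1,log=y}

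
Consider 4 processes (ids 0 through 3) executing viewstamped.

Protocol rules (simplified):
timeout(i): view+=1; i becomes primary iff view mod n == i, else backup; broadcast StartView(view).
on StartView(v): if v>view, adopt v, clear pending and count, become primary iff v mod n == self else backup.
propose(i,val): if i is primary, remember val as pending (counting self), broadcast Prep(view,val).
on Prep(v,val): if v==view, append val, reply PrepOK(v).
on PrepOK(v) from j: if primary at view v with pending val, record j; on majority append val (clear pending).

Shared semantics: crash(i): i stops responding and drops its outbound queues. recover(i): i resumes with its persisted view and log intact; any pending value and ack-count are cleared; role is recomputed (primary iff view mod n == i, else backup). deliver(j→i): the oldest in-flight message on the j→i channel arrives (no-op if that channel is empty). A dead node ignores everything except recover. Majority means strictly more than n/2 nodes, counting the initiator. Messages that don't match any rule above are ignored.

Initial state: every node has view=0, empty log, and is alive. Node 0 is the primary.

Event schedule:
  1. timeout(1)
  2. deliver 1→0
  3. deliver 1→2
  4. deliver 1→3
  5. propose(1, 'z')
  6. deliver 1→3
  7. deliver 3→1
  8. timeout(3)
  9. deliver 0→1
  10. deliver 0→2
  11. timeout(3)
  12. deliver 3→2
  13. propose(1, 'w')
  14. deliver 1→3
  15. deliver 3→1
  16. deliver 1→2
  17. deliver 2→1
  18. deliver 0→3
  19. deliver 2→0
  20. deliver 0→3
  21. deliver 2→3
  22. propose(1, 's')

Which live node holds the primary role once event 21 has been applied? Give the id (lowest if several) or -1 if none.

step 1 timeout(1): 1={prim,v=1,log=-}
step 2 deliver 1→0: 0={back,v=1,log=-}
step 3 deliver 1→2: 2={back,v=1,log=-}
step 4 deliver 1→3: 3={back,v=1,log=-}
step 5 propose(1,'z'): —
step 6 deliver 1→3: 3={back,v=1,log=z}
step 7 deliver 3→1: —
step 8 timeout(3): 3={back,v=2,log=z}
step 9 deliver 0→1: —
step 10 deliver 0→2: —
step 11 timeout(3): 3={prim,v=3,log=z}
step 12 deliver 3→2: 2={prim,v=2,log=-}
step 13 propose(1,'w'): —
step 14 deliver 1→3: —
step 15 deliver 3→1: 1={back,v=2,log=-}
step 16 deliver 1→2: —
step 17 deliver 2→1: —
step 18 deliver 0→3: —
step 19 deliver 2→0: —
step 20 deliver 0→3: —
step 21 deliver 2→3: —

2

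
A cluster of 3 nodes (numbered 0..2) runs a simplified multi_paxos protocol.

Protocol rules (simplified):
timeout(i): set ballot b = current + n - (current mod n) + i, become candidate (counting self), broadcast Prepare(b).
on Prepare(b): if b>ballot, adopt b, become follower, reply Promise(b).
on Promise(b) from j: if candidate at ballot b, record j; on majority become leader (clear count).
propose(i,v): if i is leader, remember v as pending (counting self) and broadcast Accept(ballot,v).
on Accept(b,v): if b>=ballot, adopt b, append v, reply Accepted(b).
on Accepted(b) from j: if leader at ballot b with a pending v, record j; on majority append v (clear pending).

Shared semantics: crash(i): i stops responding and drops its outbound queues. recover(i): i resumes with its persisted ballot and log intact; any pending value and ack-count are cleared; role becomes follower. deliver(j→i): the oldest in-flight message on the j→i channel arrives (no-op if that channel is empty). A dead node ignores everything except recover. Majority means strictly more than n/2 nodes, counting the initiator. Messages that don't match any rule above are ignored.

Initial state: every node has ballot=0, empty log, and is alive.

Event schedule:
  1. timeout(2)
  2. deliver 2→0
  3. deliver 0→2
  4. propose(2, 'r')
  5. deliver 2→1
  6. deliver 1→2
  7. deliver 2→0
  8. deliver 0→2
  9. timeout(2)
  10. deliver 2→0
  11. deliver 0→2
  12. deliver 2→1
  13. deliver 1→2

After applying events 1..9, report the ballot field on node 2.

after 1 — timeout(2): n2:cand/b5/[-]
after 2 — deliver 2→0: n0:foll/b5/[-]
after 3 — deliver 0→2: n2:lead/b5/[-]
after 4 — propose(2,'r'): ·
after 5 — deliver 2→1: n1:foll/b5/[-]
after 6 — deliver 1→2: ·
after 7 — deliver 2→0: n0:foll/b5/[r]
after 8 — deliver 0→2: n2:lead/b5/[r]
after 9 — timeout(2): n2:cand/b8/[r]

8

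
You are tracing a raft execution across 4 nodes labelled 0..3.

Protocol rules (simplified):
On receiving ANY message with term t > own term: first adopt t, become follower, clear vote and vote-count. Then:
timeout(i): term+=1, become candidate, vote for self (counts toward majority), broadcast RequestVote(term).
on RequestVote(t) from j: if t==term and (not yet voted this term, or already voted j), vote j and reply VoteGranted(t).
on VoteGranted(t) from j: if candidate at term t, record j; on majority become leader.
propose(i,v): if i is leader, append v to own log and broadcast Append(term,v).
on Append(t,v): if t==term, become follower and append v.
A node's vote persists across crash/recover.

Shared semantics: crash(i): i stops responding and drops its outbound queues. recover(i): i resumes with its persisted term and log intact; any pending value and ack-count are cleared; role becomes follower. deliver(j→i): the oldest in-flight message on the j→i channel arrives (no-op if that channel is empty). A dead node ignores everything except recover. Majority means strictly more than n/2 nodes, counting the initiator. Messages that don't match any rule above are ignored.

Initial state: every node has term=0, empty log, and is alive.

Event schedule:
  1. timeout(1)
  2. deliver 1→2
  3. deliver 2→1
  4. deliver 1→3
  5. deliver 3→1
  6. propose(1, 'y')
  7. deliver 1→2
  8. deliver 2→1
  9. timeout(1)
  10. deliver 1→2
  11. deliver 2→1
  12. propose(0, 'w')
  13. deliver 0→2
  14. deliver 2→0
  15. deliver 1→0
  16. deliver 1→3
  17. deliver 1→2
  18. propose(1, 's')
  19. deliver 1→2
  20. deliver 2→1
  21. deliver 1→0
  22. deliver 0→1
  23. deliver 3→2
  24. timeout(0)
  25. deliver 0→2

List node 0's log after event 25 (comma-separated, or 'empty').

[1] timeout(1) → N1(cand t1 [-])
[2] deliver 1→2 → N2(foll t1 [-])
[3] deliver 2→1 → ∅
[4] deliver 1→3 → N3(foll t1 [-])
[5] deliver 3→1 → N1(lead t1 [-])
[6] propose(1,'y') → N1(lead t1 [y])
[7] deliver 1→2 → N2(foll t1 [y])
[8] deliver 2→1 → ∅
[9] timeout(1) → N1(cand t2 [y])
[10] deliver 1→2 → N2(foll t2 [y])
[11] deliver 2→1 → ∅
[12] propose(0,'w') → ∅
[13] deliver 0→2 → ∅
[14] deliver 2→0 → ∅
[15] deliver 1→0 → N0(foll t1 [-])
[16] deliver 1→3 → N3(foll t1 [y])
[17] deliver 1→2 → ∅
[18] propose(1,'s') → ∅
[19] deliver 1→2 → ∅
[20] deliver 2→1 → ∅
[21] deliver 1→0 → N0(foll t1 [y])
[22] deliver 0→1 → ∅
[23] deliver 3→2 → ∅
[24] timeout(0) → N0(cand t2 [y])
[25] deliver 0→2 → ∅

y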